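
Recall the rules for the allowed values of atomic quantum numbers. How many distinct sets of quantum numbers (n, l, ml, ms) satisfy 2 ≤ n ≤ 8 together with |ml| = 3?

60

Count contributing orbitals for each principal shell:
n=4 → 2; n=5 → 4; n=6 → 6; n=7 → 8; n=8 → 10.
Orbitals: 2 + 4 + 6 + 8 + 10 = 30. Including both spin states (ms = ±1/2) gives 2 × 30 = 60 states.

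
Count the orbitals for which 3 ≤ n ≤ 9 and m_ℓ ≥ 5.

20

Treat each shell separately and count matching orbitals:
n=6 → 1; n=7 → 3; n=8 → 6; n=9 → 10.
Total orbitals: 1 + 3 + 6 + 10 = 20.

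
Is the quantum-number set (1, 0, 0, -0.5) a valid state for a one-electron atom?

n = 1 is a positive integer. ℓ = 0 satisfies 0 ≤ ℓ ≤ n−1 = 0. m_ℓ = 0 lies in the range −ℓ … +ℓ (here 0). m_s = -1/2 is one of ±1/2.
All four constraints are satisfied.

Valid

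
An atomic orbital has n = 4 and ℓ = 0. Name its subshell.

ℓ = 0 corresponds to the letter 's', so the subshell is 4s.

4s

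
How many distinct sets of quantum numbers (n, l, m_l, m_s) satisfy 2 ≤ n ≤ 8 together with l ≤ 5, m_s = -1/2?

Count contributing orbitals for each principal shell:
n=2 → 4; n=3 → 9; n=4 → 16; n=5 → 25; n=6 → 36; n=7 → 36; n=8 → 36.
Orbitals: 4 + 9 + 16 + 25 + 36 + 36 + 36 = 162. With m_s fixed to -1/2 there is one state per orbital, so 162 states.

162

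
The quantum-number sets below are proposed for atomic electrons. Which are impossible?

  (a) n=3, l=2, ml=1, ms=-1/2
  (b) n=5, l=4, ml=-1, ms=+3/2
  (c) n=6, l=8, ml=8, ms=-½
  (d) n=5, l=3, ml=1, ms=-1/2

(b) has ms = +3/2, but an electron's spin must be ±1/2.
(c) has l = 8 ≥ n = 6, violating 0 ≤ l ≤ n−1.
The remaining sets (a), (d) satisfy all four rules.

(b) and (c)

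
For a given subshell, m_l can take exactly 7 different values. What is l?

m_l ranges over 2l+1 integers, so 2l+1 = 7 ⇒ l = 3.

l = 3 (f)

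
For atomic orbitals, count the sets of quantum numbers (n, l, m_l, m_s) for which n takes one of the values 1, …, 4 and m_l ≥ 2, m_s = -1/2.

Go shell by shell, enumerating (l, m_l) with m_l ≥ 2:
n=3 → 1; n=4 → 3.
Orbitals: 1 + 3 = 4. With m_s fixed to -1/2 there is one state per orbital, so 4 states.

4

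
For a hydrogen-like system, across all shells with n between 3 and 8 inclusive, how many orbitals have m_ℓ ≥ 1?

83

For each n in the range, tally the orbitals obeying m_ℓ ≥ 1:
n=3 → 3; n=4 → 6; n=5 → 10; n=6 → 15; n=7 → 21; n=8 → 28.
Total orbitals: 3 + 6 + 10 + 15 + 21 + 28 = 83.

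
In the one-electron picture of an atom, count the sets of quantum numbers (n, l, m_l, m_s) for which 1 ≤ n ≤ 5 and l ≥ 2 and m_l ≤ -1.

Count contributing orbitals for each principal shell:
n=3 → 2; n=4 → 5; n=5 → 9.
Orbitals: 2 + 5 + 9 = 16. Including both spin states (m_s = ±1/2) gives 2 × 16 = 32 states.

32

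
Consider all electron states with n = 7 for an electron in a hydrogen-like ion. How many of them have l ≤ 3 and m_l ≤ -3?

For n = 7, l ranges over 0 … 6.
Per l-value: l=3 → 1.
Orbitals: 1. Each orbital carries two spin states, so 1 × 2 = 2 states.

2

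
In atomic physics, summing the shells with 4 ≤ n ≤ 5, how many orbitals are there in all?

Shell n has n² orbitals: 4²=16 + 5²=25 = 41 orbitals.

41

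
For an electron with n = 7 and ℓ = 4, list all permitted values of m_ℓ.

-4, -3, -2, -1, 0, 1, 2, 3, 4

m_ℓ takes every integer from −ℓ to +ℓ. With ℓ = 4 that gives the 9 values -4, -3, -2, -1, 0, 1, 2, 3, 4.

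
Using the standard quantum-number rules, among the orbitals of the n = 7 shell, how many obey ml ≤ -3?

With n = 7 the allowed l are 0, 1, …, 6.
Contributions: l=3 → 1; l=4 → 2; l=5 → 3; l=6 → 4.
Total orbitals: 1 + 2 + 3 + 4 = 10.

10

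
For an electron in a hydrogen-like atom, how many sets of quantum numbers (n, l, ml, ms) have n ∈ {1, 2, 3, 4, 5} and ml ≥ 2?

20

Count contributing orbitals for each principal shell:
n=3 → 1; n=4 → 3; n=5 → 6.
Orbitals: 1 + 3 + 6 = 10. Including both spin states (ms = ±1/2) gives 2 × 10 = 20 states.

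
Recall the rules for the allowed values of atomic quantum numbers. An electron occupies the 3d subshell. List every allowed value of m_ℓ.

The 3d subshell has ℓ = 2, and m_ℓ takes every integer from −ℓ to +ℓ. With ℓ = 2 that gives the 5 values -2, -1, 0, 1, 2.

-2, -1, 0, 1, 2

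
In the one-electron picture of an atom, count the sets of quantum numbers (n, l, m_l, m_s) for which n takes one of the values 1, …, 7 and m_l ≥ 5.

8

Count contributing orbitals for each principal shell:
n=6 → 1; n=7 → 3.
Orbitals: 1 + 3 = 4. Including both spin states (m_s = ±1/2) gives 2 × 4 = 8 states.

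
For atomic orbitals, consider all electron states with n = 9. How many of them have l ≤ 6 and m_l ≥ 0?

56

With n = 9 the allowed l are 0, 1, …, 8.
Contributions: l=0 → 1; l=1 → 2; l=2 → 3; l=3 → 4; l=4 → 5; l=5 → 6; l=6 → 7.
Orbitals: 1 + 2 + 3 + 4 + 5 + 6 + 7 = 28. Each orbital carries two spin states, so 28 × 2 = 56 states.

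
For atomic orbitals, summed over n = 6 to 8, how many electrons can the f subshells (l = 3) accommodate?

42

An f subshell (l = 3) exists for every n ≥ 4, so shells n = 6, 7, 8 each contribute one — 3 subshells.
Since each f subshell holds 2(2·3+1) = 14 electrons, the total is 3 × 14 = 42.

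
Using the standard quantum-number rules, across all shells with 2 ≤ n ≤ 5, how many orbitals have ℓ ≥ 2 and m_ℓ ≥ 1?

Count contributing orbitals for each principal shell:
n=3 → 2; n=4 → 5; n=5 → 9.
Total orbitals: 2 + 5 + 9 = 16.

16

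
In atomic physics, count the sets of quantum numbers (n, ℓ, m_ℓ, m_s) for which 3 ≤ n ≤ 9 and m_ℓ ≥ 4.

70

Go shell by shell, enumerating (ℓ, m_ℓ) with m_ℓ ≥ 4:
n=5 → 1; n=6 → 3; n=7 → 6; n=8 → 10; n=9 → 15.
Orbitals: 1 + 3 + 6 + 10 + 15 = 35. Including both spin states (m_s = ±1/2) gives 2 × 35 = 70 states.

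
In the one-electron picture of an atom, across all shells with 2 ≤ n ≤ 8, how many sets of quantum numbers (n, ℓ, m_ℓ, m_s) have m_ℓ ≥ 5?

Count contributing orbitals for each principal shell:
n=6 → 1; n=7 → 3; n=8 → 6.
Orbitals: 1 + 3 + 6 = 10. Including both spin states (m_s = ±1/2) gives 2 × 10 = 20 states.

20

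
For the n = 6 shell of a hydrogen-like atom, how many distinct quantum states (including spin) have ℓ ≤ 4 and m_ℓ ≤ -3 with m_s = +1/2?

For n = 6, ℓ ranges over 0 … 5.
Contributions: ℓ=3 → 1; ℓ=4 → 2.
Orbitals: 1 + 2 = 3. With m_s fixed to a single value there is one state per orbital, giving 3 states.

3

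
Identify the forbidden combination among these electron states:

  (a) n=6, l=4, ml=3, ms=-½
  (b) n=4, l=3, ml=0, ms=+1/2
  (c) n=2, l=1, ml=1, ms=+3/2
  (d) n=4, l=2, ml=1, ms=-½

(c) has ms = +3/2, but an electron's spin must be ±1/2.
The remaining sets (a), (b), (d) satisfy all four rules.

(c)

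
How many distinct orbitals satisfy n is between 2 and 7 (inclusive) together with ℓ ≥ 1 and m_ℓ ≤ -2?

35

Treat each shell separately and count matching orbitals:
n=3 → 1; n=4 → 3; n=5 → 6; n=6 → 10; n=7 → 15.
Total orbitals: 1 + 3 + 6 + 10 + 15 = 35.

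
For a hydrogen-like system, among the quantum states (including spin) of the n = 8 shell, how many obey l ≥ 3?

110

Contributions: l=3 → 7; l=4 → 9; l=5 → 11; l=6 → 13; l=7 → 15.
Orbitals: 7 + 9 + 11 + 13 + 15 = 55. Each orbital carries two spin states, so 55 × 2 = 110 states.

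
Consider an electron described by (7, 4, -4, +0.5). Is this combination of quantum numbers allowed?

Yes

n = 7 is a positive integer. l = 4 satisfies 0 ≤ l ≤ n−1 = 6. ml = -4 lies in the range −l … +l (here −4 … 4). ms = +1/2 is one of ±1/2.
All four constraints are satisfied.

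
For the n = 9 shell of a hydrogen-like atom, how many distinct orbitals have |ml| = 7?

4

With n = 9 the allowed l are 0, 1, …, 8.
Per l-value: l=7 → 2; l=8 → 2.
Total orbitals: 2 + 2 = 4.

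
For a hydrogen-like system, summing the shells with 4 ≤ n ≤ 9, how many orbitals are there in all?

Shell n has n² orbitals: 4²=16 + 5²=25 + 6²=36 + 7²=49 + 8²=64 + 9²=81 = 271 orbitals.

271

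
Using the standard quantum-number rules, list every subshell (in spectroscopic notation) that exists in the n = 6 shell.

6s, 6p, 6d, 6f, 6g, 6h

For n = 6, l runs from 0 to 5. In spectroscopic notation l = 0,1,2,… ↔ s,p,d,f,g,h,i, so the subshells are 6s, 6p, 6d, 6f, 6g, 6h.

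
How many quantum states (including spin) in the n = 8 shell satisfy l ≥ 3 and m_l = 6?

The (l, m_l) pairs meeting l ≥ 3 and m_l = 6 give: l=6 → 1; l=7 → 1.
Orbitals: 1 + 1 = 2. Each orbital carries two spin states, so 2 × 2 = 4 states.

4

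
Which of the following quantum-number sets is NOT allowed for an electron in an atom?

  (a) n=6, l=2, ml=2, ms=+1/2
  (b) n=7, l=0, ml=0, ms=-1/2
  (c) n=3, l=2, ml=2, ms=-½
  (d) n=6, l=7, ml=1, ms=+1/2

(d) has l = 7 ≥ n = 6, violating 0 ≤ l ≤ n−1.
The remaining sets (a), (b), (c) satisfy all four rules.

(d)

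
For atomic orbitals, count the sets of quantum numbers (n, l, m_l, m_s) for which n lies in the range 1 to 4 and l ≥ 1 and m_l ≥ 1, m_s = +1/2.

10

Treat each shell separately and count matching orbitals:
n=2 → 1; n=3 → 3; n=4 → 6.
Orbitals: 1 + 3 + 6 = 10. With m_s fixed to +1/2 there is one state per orbital, so 10 states.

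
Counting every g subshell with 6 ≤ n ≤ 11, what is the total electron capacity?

A g subshell (ℓ = 4) exists for every n ≥ 5, so shells n = 6, 7, 8, 9, 10, 11 each contribute one — 6 subshells.
Since each g subshell holds 2(2·4+1) = 18 electrons, the total is 6 × 18 = 108.

108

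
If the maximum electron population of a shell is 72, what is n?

n = 6

2n² = 72 ⇒ n² = 36 ⇒ n = 6.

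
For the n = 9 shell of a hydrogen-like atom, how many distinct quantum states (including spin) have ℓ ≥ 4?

130

Go through ℓ = 0, …, 8 (the values permitted for n = 9).
Orbitals with ℓ ≥ 4, by ℓ: ℓ=4 → 9; ℓ=5 → 11; ℓ=6 → 13; ℓ=7 → 15; ℓ=8 → 17.
Orbitals: 9 + 11 + 13 + 15 + 17 = 65. Each orbital carries two spin states, so 65 × 2 = 130 states.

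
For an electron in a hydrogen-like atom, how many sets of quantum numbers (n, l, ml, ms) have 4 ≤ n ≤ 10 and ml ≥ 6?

40

Per-shell orbital counts meeting the constraint:
n=7 → 1; n=8 → 3; n=9 → 6; n=10 → 10.
Orbitals: 1 + 3 + 6 + 10 = 20. Including both spin states (ms = ±1/2) gives 2 × 20 = 40 states.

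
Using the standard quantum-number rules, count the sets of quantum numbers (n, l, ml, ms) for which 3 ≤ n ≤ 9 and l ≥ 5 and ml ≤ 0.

140

Treat each shell separately and count matching orbitals:
n=6 → 6; n=7 → 13; n=8 → 21; n=9 → 30.
Orbitals: 6 + 13 + 21 + 30 = 70. Including both spin states (ms = ±1/2) gives 2 × 70 = 140 states.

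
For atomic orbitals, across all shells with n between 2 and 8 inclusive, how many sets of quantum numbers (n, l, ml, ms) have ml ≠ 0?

336

Per-shell orbital counts meeting the constraint:
n=2 → 2; n=3 → 6; n=4 → 12; n=5 → 20; n=6 → 30; n=7 → 42; n=8 → 56.
Orbitals: 2 + 6 + 12 + 20 + 30 + 42 + 56 = 168. Including both spin states (ms = ±1/2) gives 2 × 168 = 336 states.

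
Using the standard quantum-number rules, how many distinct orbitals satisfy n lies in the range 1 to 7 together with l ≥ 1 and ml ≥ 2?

35

Treat each shell separately and count matching orbitals:
n=3 → 1; n=4 → 3; n=5 → 6; n=6 → 10; n=7 → 15.
Total orbitals: 1 + 3 + 6 + 10 + 15 = 35.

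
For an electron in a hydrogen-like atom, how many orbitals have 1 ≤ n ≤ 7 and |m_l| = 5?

6

For each n in the range, tally the orbitals obeying |m_l| = 5:
n=6 → 2; n=7 → 4.
Total orbitals: 2 + 4 = 6.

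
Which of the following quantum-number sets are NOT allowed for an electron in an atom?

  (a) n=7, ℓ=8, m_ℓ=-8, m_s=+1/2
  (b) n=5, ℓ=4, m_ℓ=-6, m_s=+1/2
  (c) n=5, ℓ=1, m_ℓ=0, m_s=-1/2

(a) and (b)

(a) has ℓ = 8 ≥ n = 7, violating 0 ≤ ℓ ≤ n−1.
(b) has |m_ℓ| = 6 > ℓ = 4, violating −ℓ ≤ m_ℓ ≤ ℓ.
The remaining set (c) satisfies all four rules.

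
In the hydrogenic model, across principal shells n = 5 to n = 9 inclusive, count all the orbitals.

255

Shell n has n² orbitals: 5²=25 + 6²=36 + 7²=49 + 8²=64 + 9²=81 = 255 orbitals.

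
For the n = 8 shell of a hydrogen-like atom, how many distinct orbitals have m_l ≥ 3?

The n = 8 shell has l = 0 through 7; check each.
The (l, m_l) pairs meeting m_l ≥ 3 give: l=3 → 1; l=4 → 2; l=5 → 3; l=6 → 4; l=7 → 5.
Total orbitals: 1 + 2 + 3 + 4 + 5 = 15.

15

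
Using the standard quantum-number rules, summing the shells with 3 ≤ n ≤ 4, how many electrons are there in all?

50

Shell n has n² orbitals: 3²=9 + 4²=16 = 25 orbitals.
Two spin states per orbital: 2 × 25 = 50 electrons.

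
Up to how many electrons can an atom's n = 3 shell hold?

18

A shell holds 2n² electrons: 2 × 3² = 2 × 9 = 18.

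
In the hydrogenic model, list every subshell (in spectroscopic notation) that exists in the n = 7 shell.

For n = 7, l runs from 0 to 6. In spectroscopic notation l = 0,1,2,… ↔ s,p,d,f,g,h,i, so the subshells are 7s, 7p, 7d, 7f, 7g, 7h, 7i.

7s, 7p, 7d, 7f, 7g, 7h, 7i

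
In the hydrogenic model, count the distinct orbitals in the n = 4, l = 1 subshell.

3

A subshell has 2l+1 orbitals; with l = 1, that's 3.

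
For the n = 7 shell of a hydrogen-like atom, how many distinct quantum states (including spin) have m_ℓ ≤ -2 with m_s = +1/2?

With n = 7 the allowed ℓ are 0, 1, …, 6.
Per ℓ-value: ℓ=2 → 1; ℓ=3 → 2; ℓ=4 → 3; ℓ=5 → 4; ℓ=6 → 5.
Orbitals: 1 + 2 + 3 + 4 + 5 = 15. With m_s fixed to a single value there is one state per orbital, giving 15 states.

15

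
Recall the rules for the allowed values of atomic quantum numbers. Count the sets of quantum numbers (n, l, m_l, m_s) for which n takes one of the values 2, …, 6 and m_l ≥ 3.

Count contributing orbitals for each principal shell:
n=4 → 1; n=5 → 3; n=6 → 6.
Orbitals: 1 + 3 + 6 = 10. Including both spin states (m_s = ±1/2) gives 2 × 10 = 20 states.

20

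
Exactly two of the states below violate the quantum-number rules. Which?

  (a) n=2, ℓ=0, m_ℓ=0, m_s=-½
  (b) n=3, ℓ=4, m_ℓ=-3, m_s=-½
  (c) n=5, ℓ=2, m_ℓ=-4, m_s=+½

(b) has ℓ = 4 ≥ n = 3, violating 0 ≤ ℓ ≤ n−1.
(c) has |m_ℓ| = 4 > ℓ = 2, violating −ℓ ≤ m_ℓ ≤ ℓ.
The remaining set (a) satisfies all four rules.

(b) and (c)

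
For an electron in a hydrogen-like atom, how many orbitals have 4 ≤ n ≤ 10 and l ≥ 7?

Treat each shell separately and count matching orbitals:
n=8 → 15; n=9 → 32; n=10 → 51.
Total orbitals: 15 + 32 + 51 = 98.

98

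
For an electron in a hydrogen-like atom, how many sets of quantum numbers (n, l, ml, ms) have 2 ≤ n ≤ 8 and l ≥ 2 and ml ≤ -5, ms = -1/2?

Go shell by shell, enumerating (l, ml) with l ≥ 2 and ml ≤ -5:
n=6 → 1; n=7 → 3; n=8 → 6.
Orbitals: 1 + 3 + 6 = 10. With ms fixed to -1/2 there is one state per orbital, so 10 states.

10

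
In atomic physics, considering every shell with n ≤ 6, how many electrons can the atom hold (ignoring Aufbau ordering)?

Total orbitals = 1² + 2² + 3² + 4² + 5² + 6² = 91. Doubling for spin gives 182 electrons.

182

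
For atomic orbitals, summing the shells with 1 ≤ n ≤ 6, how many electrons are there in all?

Shell n has n² orbitals: 1²=1 + 2²=4 + 3²=9 + 4²=16 + 5²=25 + 6²=36 = 91 orbitals.
Two spin states per orbital: 2 × 91 = 182 electrons.

182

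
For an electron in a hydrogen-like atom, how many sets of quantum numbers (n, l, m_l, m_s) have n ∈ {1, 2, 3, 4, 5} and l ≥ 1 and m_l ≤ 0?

Per-shell orbital counts meeting the constraint:
n=2 → 2; n=3 → 5; n=4 → 9; n=5 → 14.
Orbitals: 2 + 5 + 9 + 14 = 30. Including both spin states (m_s = ±1/2) gives 2 × 30 = 60 states.

60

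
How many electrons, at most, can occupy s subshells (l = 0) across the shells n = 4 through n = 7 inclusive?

An s subshell (l = 0) exists for every n ≥ 1, so shells n = 4, 5, 6, 7 each contribute one — 4 subshells.
Since each s subshell holds 2(2·0+1) = 2 electrons, the total is 4 × 2 = 8.

8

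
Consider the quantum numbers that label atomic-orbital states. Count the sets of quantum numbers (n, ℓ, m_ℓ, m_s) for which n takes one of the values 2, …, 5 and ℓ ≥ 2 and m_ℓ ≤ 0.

44

Go shell by shell, enumerating (ℓ, m_ℓ) with ℓ ≥ 2 and m_ℓ ≤ 0:
n=3 → 3; n=4 → 7; n=5 → 12.
Orbitals: 3 + 7 + 12 = 22. Including both spin states (m_s = ±1/2) gives 2 × 22 = 44 states.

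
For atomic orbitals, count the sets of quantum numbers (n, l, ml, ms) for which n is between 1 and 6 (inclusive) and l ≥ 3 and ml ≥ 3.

20

Go shell by shell, enumerating (l, ml) with l ≥ 3 and ml ≥ 3:
n=4 → 1; n=5 → 3; n=6 → 6.
Orbitals: 1 + 3 + 6 = 10. Including both spin states (ms = ±1/2) gives 2 × 10 = 20 states.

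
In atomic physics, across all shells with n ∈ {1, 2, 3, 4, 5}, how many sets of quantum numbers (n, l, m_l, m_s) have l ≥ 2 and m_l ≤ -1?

Work shell by shell — for each n, count the (l, m_l) pairs that satisfy l ≥ 2 and m_l ≤ -1:
n=3 → 2; n=4 → 5; n=5 → 9.
Orbitals: 2 + 5 + 9 = 16. Including both spin states (m_s = ±1/2) gives 2 × 16 = 32 states.

32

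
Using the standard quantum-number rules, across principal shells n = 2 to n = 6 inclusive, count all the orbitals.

90

Shell n has n² orbitals: 2²=4 + 3²=9 + 4²=16 + 5²=25 + 6²=36 = 90 orbitals.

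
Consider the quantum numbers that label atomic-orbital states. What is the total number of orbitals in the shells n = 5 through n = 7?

Shell n has n² orbitals: 5²=25 + 6²=36 + 7²=49 = 110 orbitals.

110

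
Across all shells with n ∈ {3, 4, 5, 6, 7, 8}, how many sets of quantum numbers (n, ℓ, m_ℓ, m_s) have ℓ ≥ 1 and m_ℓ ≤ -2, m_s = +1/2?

56

Work shell by shell — for each n, count the (ℓ, m_ℓ) pairs that satisfy ℓ ≥ 1 and m_ℓ ≤ -2:
n=3 → 1; n=4 → 3; n=5 → 6; n=6 → 10; n=7 → 15; n=8 → 21.
Orbitals: 1 + 3 + 6 + 10 + 15 + 21 = 56. With m_s fixed to +1/2 there is one state per orbital, so 56 states.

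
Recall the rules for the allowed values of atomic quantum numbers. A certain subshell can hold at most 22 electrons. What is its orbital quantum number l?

2(2l+1) = 22 ⇒ 2l+1 = 11 ⇒ l = 5.

l = 5 (h)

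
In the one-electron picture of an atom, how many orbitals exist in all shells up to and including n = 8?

204

Total orbitals = 1² + 2² + 3² + 4² + 5² + 6² + 7² + 8² = 204.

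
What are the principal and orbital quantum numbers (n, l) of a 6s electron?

n = 6, l = 0

The leading integer gives n = 6; the letter 's' means l = 0.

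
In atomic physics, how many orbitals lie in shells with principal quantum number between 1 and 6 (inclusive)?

Shell n has n² orbitals: 1²=1 + 2²=4 + 3²=9 + 4²=16 + 5²=25 + 6²=36 = 91 orbitals.

91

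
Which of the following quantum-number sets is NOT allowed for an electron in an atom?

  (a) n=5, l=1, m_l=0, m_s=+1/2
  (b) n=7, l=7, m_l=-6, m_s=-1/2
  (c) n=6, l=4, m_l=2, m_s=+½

(b)

(b) has l = 7 ≥ n = 7, violating 0 ≤ l ≤ n−1.
The remaining sets (a), (c) satisfy all four rules.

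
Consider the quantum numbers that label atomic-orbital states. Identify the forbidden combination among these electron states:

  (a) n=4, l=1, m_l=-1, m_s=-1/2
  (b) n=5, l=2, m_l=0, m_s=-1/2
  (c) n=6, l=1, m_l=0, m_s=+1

(c)

(c) has m_s = +1, but an electron's spin must be ±1/2.
The remaining sets (a), (b) satisfy all four rules.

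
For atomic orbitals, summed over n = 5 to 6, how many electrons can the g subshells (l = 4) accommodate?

A g subshell (l = 4) exists for every n ≥ 5, so shells n = 5, 6 each contribute one — 2 subshells.
Since each g subshell holds 2(2·4+1) = 18 electrons, the total is 2 × 18 = 36.

36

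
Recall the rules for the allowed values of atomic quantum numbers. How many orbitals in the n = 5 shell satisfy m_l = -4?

1

With n = 5 the allowed l are 0, 1, …, 4.
The (l, m_l) pairs meeting m_l = -4 give: l=4 → 1.
Total orbitals: 1.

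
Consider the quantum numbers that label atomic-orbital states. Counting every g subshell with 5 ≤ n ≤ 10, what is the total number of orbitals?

A g subshell (ℓ = 4) exists for every n ≥ 5, so shells n = 5, 6, 7, 8, 9, 10 each contribute one — 6 subshells.
Since each g subshell has 2·4+1 = 9 orbitals, the total is 6 × 9 = 54.

54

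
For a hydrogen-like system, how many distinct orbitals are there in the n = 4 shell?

The n = 4 shell contains n² = 4² = 16 orbitals.

16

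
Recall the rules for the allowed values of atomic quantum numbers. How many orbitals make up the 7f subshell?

A subshell has 2l+1 orbitals; with l = 3, that's 7.

7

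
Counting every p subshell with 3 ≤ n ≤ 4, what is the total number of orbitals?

6

A p subshell (l = 1) exists for every n ≥ 2, so shells n = 3, 4 each contribute one — 2 subshells.
Since each p subshell has 2·1+1 = 3 orbitals, the total is 2 × 3 = 6.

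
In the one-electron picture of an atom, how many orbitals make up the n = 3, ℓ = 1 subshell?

A subshell has 2ℓ+1 orbitals; with ℓ = 1, that's 3.

3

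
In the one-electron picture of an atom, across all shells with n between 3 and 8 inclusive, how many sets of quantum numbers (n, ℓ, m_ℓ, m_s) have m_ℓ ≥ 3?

Treat each shell separately and count matching orbitals:
n=4 → 1; n=5 → 3; n=6 → 6; n=7 → 10; n=8 → 15.
Orbitals: 1 + 3 + 6 + 10 + 15 = 35. Including both spin states (m_s = ±1/2) gives 2 × 35 = 70 states.

70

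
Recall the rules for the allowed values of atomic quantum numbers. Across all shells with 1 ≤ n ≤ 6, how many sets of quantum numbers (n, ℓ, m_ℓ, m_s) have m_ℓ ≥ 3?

20

Per-shell orbital counts meeting the constraint:
n=4 → 1; n=5 → 3; n=6 → 6.
Orbitals: 1 + 3 + 6 = 10. Including both spin states (m_s = ±1/2) gives 2 × 10 = 20 states.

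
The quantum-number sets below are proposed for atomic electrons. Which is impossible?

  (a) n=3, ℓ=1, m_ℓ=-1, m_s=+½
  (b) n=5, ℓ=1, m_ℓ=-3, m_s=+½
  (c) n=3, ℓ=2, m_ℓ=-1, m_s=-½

(b)

(b) has |m_ℓ| = 3 > ℓ = 1, violating −ℓ ≤ m_ℓ ≤ ℓ.
The remaining sets (a), (c) satisfy all four rules.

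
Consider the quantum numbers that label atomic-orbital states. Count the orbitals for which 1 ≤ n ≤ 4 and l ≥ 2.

17

For each n in the range, tally the orbitals obeying l ≥ 2:
n=3 → 5; n=4 → 12.
Total orbitals: 5 + 12 = 17.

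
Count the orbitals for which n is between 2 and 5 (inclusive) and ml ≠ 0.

Count contributing orbitals for each principal shell:
n=2 → 2; n=3 → 6; n=4 → 12; n=5 → 20.
Total orbitals: 2 + 6 + 12 + 20 = 40.

40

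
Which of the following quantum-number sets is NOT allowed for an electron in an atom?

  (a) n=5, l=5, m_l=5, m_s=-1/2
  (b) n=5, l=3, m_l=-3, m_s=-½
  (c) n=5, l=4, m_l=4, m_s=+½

(a)

(a) has l = 5 ≥ n = 5, violating 0 ≤ l ≤ n−1.
The remaining sets (b), (c) satisfy all four rules.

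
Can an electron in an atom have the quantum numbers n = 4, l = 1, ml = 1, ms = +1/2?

n = 4 is a positive integer. l = 1 satisfies 0 ≤ l ≤ n−1 = 3. ml = 1 lies in the range −l … +l (here −1 … 1). ms = +1/2 is one of ±1/2.
All four constraints are satisfied.

Valid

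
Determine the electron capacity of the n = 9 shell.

162

A shell holds 2n² electrons: 2 × 9² = 2 × 81 = 162.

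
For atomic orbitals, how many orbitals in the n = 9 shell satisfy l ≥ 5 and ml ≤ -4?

14

Per l-value: l=5 → 2; l=6 → 3; l=7 → 4; l=8 → 5.
Total orbitals: 2 + 3 + 4 + 5 = 14.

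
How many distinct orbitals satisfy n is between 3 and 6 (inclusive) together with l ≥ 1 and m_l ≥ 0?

Treat each shell separately and count matching orbitals:
n=3 → 5; n=4 → 9; n=5 → 14; n=6 → 20.
Total orbitals: 5 + 9 + 14 + 20 = 48.

48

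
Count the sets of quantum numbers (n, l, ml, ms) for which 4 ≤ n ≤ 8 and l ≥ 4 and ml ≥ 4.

Go shell by shell, enumerating (l, ml) with l ≥ 4 and ml ≥ 4:
n=5 → 1; n=6 → 3; n=7 → 6; n=8 → 10.
Orbitals: 1 + 3 + 6 + 10 = 20. Including both spin states (ms = ±1/2) gives 2 × 20 = 40 states.

40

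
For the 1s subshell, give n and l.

n = 1, l = 0

The leading integer gives n = 1; the letter 's' means l = 0.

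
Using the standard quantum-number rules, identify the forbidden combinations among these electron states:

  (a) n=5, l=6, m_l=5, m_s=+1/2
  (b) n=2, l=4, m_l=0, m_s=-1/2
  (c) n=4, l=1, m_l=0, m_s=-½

(a) and (b)

(a) has l = 6 ≥ n = 5, violating 0 ≤ l ≤ n−1.
(b) has l = 4 ≥ n = 2, violating 0 ≤ l ≤ n−1.
The remaining set (c) satisfies all four rules.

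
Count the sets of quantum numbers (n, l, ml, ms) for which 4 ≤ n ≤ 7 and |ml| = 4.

Go shell by shell, enumerating (l, ml) with |ml| = 4:
n=5 → 2; n=6 → 4; n=7 → 6.
Orbitals: 2 + 4 + 6 = 12. Including both spin states (ms = ±1/2) gives 2 × 12 = 24 states.

24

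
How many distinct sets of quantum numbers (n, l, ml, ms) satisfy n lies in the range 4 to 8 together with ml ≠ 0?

Count contributing orbitals for each principal shell:
n=4 → 12; n=5 → 20; n=6 → 30; n=7 → 42; n=8 → 56.
Orbitals: 12 + 20 + 30 + 42 + 56 = 160. Including both spin states (ms = ±1/2) gives 2 × 160 = 320 states.

320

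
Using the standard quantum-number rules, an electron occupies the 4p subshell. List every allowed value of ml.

The 4p subshell has l = 1, and ml takes every integer from −l to +l. With l = 1 that gives the 3 values -1, 0, 1.

-1, 0, 1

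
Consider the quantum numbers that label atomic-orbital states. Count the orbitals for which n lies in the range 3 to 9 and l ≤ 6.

Work shell by shell — for each n, count the (l, ml) pairs that satisfy l ≤ 6:
n=3 → 9; n=4 → 16; n=5 → 25; n=6 → 36; n=7 → 49; n=8 → 49; n=9 → 49.
Total orbitals: 9 + 16 + 25 + 36 + 49 + 49 + 49 = 233.

233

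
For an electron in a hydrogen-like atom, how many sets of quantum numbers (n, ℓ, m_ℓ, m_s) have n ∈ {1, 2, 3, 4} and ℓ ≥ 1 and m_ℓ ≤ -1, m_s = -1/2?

Go shell by shell, enumerating (ℓ, m_ℓ) with ℓ ≥ 1 and m_ℓ ≤ -1:
n=2 → 1; n=3 → 3; n=4 → 6.
Orbitals: 1 + 3 + 6 = 10. With m_s fixed to -1/2 there is one state per orbital, so 10 states.

10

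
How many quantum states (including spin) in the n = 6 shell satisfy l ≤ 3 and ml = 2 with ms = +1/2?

2

Per l-value: l=2 → 1; l=3 → 1.
Orbitals: 1 + 1 = 2. With ms fixed to a single value there is one state per orbital, giving 2 states.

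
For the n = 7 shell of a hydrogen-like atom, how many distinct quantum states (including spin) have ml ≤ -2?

30

With n = 7 the allowed l are 0, 1, …, 6.
Orbitals with ml ≤ -2, by l: l=2 → 1; l=3 → 2; l=4 → 3; l=5 → 4; l=6 → 5.
Orbitals: 1 + 2 + 3 + 4 + 5 = 15. Each orbital carries two spin states, so 15 × 2 = 30 states.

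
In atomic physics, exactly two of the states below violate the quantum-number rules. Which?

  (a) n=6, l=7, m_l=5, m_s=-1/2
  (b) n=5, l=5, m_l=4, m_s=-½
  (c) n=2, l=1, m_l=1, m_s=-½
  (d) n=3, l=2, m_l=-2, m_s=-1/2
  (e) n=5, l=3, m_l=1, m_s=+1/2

(a) and (b)

(a) has l = 7 ≥ n = 6, violating 0 ≤ l ≤ n−1.
(b) has l = 5 ≥ n = 5, violating 0 ≤ l ≤ n−1.
The remaining sets (c), (d), (e) satisfy all four rules.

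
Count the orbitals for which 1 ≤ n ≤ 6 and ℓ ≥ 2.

70

Treat each shell separately and count matching orbitals:
n=3 → 5; n=4 → 12; n=5 → 21; n=6 → 32.
Total orbitals: 5 + 12 + 21 + 32 = 70.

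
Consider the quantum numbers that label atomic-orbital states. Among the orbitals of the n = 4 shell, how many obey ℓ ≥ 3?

For n = 4, ℓ ranges over 0 … 3.
Per ℓ-value: ℓ=3 → 7.
Total orbitals: 7.

7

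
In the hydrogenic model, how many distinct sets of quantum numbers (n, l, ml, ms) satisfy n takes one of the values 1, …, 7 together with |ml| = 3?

40

Count contributing orbitals for each principal shell:
n=4 → 2; n=5 → 4; n=6 → 6; n=7 → 8.
Orbitals: 2 + 4 + 6 + 8 = 20. Including both spin states (ms = ±1/2) gives 2 × 20 = 40 states.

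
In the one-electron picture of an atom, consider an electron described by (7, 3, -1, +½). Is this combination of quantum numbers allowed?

n = 7 is a positive integer. ℓ = 3 satisfies 0 ≤ ℓ ≤ n−1 = 6. m_ℓ = -1 lies in the range −ℓ … +ℓ (here −3 … 3). m_s = +1/2 is one of ±1/2.
All four constraints are satisfied.

Allowed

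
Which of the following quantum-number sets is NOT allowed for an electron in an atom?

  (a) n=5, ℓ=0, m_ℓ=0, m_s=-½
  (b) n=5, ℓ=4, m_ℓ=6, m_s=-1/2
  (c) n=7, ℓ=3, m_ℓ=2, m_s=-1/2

(b)

(b) has |m_ℓ| = 6 > ℓ = 4, violating −ℓ ≤ m_ℓ ≤ ℓ.
The remaining sets (a), (c) satisfy all four rules.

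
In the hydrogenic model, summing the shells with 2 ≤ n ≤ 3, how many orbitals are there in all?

13

Shell n has n² orbitals: 2²=4 + 3²=9 = 13 orbitals.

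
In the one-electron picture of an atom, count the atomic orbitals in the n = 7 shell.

49

The n = 7 shell contains n² = 7² = 49 orbitals.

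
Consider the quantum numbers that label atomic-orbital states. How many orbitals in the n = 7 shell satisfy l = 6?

13

With n = 7 the allowed l are 0, 1, …, 6.
Orbitals with l = 6, by l: l=6 → 13.
Total orbitals: 13.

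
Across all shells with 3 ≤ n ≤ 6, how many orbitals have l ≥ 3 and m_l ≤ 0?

For each n in the range, tally the orbitals obeying l ≥ 3 and m_l ≤ 0:
n=4 → 4; n=5 → 9; n=6 → 15.
Total orbitals: 4 + 9 + 15 = 28.

28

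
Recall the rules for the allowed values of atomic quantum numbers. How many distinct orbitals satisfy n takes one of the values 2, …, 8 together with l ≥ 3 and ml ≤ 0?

Count contributing orbitals for each principal shell:
n=4 → 4; n=5 → 9; n=6 → 15; n=7 → 22; n=8 → 30.
Total orbitals: 4 + 9 + 15 + 22 + 30 = 80.

80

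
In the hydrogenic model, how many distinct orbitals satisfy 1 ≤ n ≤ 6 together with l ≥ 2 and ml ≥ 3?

Work shell by shell — for each n, count the (l, ml) pairs that satisfy l ≥ 2 and ml ≥ 3:
n=4 → 1; n=5 → 3; n=6 → 6.
Total orbitals: 1 + 3 + 6 = 10.

10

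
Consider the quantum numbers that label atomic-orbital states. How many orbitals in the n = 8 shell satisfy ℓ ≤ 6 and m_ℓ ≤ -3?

10

The n = 8 shell has ℓ = 0 through 7; check each.
Contributions: ℓ=3 → 1; ℓ=4 → 2; ℓ=5 → 3; ℓ=6 → 4.
Total orbitals: 1 + 2 + 3 + 4 = 10.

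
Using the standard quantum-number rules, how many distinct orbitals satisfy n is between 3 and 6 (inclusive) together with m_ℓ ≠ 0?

Treat each shell separately and count matching orbitals:
n=3 → 6; n=4 → 12; n=5 → 20; n=6 → 30.
Total orbitals: 6 + 12 + 20 + 30 = 68.

68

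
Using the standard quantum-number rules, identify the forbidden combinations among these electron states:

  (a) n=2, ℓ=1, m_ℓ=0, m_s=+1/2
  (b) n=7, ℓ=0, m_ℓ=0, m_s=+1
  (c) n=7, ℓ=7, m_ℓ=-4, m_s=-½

(b) and (c)

(b) has m_s = +1, but an electron's spin must be ±1/2.
(c) has ℓ = 7 ≥ n = 7, violating 0 ≤ ℓ ≤ n−1.
The remaining set (a) satisfies all four rules.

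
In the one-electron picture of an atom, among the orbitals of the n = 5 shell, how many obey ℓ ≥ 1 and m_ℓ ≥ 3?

3

With n = 5 the allowed ℓ are 0, 1, …, 4.
Contributions: ℓ=3 → 1; ℓ=4 → 2.
Total orbitals: 1 + 2 = 3.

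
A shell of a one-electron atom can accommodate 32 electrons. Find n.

n = 4

2n² = 32 ⇒ n² = 16 ⇒ n = 4.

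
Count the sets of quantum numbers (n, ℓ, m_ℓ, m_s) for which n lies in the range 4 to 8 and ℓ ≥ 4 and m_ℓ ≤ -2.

Work shell by shell — for each n, count the (ℓ, m_ℓ) pairs that satisfy ℓ ≥ 4 and m_ℓ ≤ -2:
n=5 → 3; n=6 → 7; n=7 → 12; n=8 → 18.
Orbitals: 3 + 7 + 12 + 18 = 40. Including both spin states (m_s = ±1/2) gives 2 × 40 = 80 states.

80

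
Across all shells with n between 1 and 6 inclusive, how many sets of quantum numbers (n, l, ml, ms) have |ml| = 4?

12

Work shell by shell — for each n, count the (l, ml) pairs that satisfy |ml| = 4:
n=5 → 2; n=6 → 4.
Orbitals: 2 + 4 = 6. Including both spin states (ms = ±1/2) gives 2 × 6 = 12 states.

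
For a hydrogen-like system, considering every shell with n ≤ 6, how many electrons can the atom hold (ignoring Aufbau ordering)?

182

Total orbitals = 1² + 2² + 3² + 4² + 5² + 6² = 91. Doubling for spin gives 182 electrons.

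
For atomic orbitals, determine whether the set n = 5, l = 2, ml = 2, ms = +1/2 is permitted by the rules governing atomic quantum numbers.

Yes

n = 5 is a positive integer. l = 2 satisfies 0 ≤ l ≤ n−1 = 4. ml = 2 lies in the range −l … +l (here −2 … 2). ms = +1/2 is one of ±1/2.
All four constraints are satisfied.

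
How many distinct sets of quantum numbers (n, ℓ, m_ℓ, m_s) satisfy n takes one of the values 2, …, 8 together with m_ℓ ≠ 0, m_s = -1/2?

Go shell by shell, enumerating (ℓ, m_ℓ) with m_ℓ ≠ 0:
n=2 → 2; n=3 → 6; n=4 → 12; n=5 → 20; n=6 → 30; n=7 → 42; n=8 → 56.
Orbitals: 2 + 6 + 12 + 20 + 30 + 42 + 56 = 168. With m_s fixed to -1/2 there is one state per orbital, so 168 states.

168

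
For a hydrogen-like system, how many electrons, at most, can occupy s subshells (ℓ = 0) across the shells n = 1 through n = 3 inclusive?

An s subshell (ℓ = 0) exists for every n ≥ 1, so shells n = 1, 2, 3 each contribute one — 3 subshells.
Since each s subshell holds 2(2·0+1) = 2 electrons, the total is 3 × 2 = 6.

6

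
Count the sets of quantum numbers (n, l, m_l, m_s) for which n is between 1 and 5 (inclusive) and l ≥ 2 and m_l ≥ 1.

32

Go shell by shell, enumerating (l, m_l) with l ≥ 2 and m_l ≥ 1:
n=3 → 2; n=4 → 5; n=5 → 9.
Orbitals: 2 + 5 + 9 = 16. Including both spin states (m_s = ±1/2) gives 2 × 16 = 32 states.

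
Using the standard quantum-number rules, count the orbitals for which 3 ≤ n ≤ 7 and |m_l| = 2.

Work shell by shell — for each n, count the (l, m_l) pairs that satisfy |m_l| = 2:
n=3 → 2; n=4 → 4; n=5 → 6; n=6 → 8; n=7 → 10.
Total orbitals: 2 + 4 + 6 + 8 + 10 = 30.

30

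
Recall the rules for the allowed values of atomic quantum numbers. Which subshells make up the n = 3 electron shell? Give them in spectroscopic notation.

For n = 3, l runs from 0 to 2. In spectroscopic notation l = 0,1,2,… ↔ s,p,d,f,g,h,i, so the subshells are 3s, 3p, 3d.

3s, 3p, 3d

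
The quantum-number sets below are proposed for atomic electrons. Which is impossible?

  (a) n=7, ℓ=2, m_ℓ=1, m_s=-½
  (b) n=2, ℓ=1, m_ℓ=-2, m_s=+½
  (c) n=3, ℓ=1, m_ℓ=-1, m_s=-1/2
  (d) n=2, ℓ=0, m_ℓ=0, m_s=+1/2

(b) has |m_ℓ| = 2 > ℓ = 1, violating −ℓ ≤ m_ℓ ≤ ℓ.
The remaining sets (a), (c), (d) satisfy all four rules.

(b)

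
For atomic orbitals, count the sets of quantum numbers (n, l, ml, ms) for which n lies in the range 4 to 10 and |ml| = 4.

84

Work shell by shell — for each n, count the (l, ml) pairs that satisfy |ml| = 4:
n=5 → 2; n=6 → 4; n=7 → 6; n=8 → 8; n=9 → 10; n=10 → 12.
Orbitals: 2 + 4 + 6 + 8 + 10 + 12 = 42. Including both spin states (ms = ±1/2) gives 2 × 42 = 84 states.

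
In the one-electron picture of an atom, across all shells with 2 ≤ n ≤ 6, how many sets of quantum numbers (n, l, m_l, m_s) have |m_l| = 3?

24

Go shell by shell, enumerating (l, m_l) with |m_l| = 3:
n=4 → 2; n=5 → 4; n=6 → 6.
Orbitals: 2 + 4 + 6 = 12. Including both spin states (m_s = ±1/2) gives 2 × 12 = 24 states.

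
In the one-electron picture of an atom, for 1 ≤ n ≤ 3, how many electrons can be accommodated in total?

28

Total orbitals = 1² + 2² + 3² = 14. Doubling for spin gives 28 electrons.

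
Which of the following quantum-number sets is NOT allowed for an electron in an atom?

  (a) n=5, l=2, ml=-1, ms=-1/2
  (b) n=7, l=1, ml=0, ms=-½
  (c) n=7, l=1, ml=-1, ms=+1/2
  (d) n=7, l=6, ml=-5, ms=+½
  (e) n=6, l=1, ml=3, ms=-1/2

(e) has |ml| = 3 > l = 1, violating −l ≤ ml ≤ l.
The remaining sets (a), (b), (c), (d) satisfy all four rules.

(e)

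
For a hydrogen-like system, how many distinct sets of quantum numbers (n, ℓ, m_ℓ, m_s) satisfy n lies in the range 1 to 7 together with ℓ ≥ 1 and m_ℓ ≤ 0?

Count contributing orbitals for each principal shell:
n=2 → 2; n=3 → 5; n=4 → 9; n=5 → 14; n=6 → 20; n=7 → 27.
Orbitals: 2 + 5 + 9 + 14 + 20 + 27 = 77. Including both spin states (m_s = ±1/2) gives 2 × 77 = 154 states.

154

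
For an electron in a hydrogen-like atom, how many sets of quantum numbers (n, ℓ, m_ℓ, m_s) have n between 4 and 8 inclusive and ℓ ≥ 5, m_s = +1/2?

74

Go shell by shell, enumerating (ℓ, m_ℓ) with ℓ ≥ 5:
n=6 → 11; n=7 → 24; n=8 → 39.
Orbitals: 11 + 24 + 39 = 74. With m_s fixed to +1/2 there is one state per orbital, so 74 states.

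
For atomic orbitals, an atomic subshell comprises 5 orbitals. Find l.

2l+1 = 5 gives l = 2.

l = 2 (d)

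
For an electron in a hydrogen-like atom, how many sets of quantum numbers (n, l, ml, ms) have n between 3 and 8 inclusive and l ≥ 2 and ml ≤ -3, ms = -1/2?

Go shell by shell, enumerating (l, ml) with l ≥ 2 and ml ≤ -3:
n=4 → 1; n=5 → 3; n=6 → 6; n=7 → 10; n=8 → 15.
Orbitals: 1 + 3 + 6 + 10 + 15 = 35. With ms fixed to -1/2 there is one state per orbital, so 35 states.

35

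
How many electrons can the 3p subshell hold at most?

A subshell with l = 1 has 2l+1 = 3 orbitals, each holding 2 electrons (spin ±1/2), so 3 × 2 = 6.

6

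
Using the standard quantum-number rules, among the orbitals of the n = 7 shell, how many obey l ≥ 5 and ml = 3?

2

For n = 7, l ranges over 0 … 6.
Orbitals with l ≥ 5 and ml = 3, by l: l=5 → 1; l=6 → 1.
Total orbitals: 1 + 1 = 2.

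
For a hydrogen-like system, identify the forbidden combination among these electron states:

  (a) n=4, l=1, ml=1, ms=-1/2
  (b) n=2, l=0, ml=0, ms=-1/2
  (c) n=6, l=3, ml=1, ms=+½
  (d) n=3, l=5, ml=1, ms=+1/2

(d) has l = 5 ≥ n = 3, violating 0 ≤ l ≤ n−1.
The remaining sets (a), (b), (c) satisfy all four rules.

(d)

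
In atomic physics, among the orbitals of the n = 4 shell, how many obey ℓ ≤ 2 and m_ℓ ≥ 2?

1

Go through ℓ = 0, …, 3 (the values permitted for n = 4).
Orbitals with ℓ ≤ 2 and m_ℓ ≥ 2, by ℓ: ℓ=2 → 1.
Total orbitals: 1.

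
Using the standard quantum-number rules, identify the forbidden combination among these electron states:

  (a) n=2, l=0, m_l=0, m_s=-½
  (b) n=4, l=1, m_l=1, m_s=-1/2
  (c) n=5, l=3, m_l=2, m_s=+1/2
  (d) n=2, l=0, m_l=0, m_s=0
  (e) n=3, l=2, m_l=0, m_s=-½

(d)

(d) has m_s = 0, but an electron's spin must be ±1/2.
The remaining sets (a), (b), (c), (e) satisfy all four rules.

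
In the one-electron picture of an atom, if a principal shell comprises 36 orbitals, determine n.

n = 6

n² = 36 ⇒ n = 6.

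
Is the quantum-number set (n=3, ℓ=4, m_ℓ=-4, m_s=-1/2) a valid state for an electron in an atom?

The orbital quantum number must satisfy 0 ≤ ℓ ≤ n−1. With n = 3 the allowed ℓ values are 0, 1, 2, so ℓ = 4 is out of range.

No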